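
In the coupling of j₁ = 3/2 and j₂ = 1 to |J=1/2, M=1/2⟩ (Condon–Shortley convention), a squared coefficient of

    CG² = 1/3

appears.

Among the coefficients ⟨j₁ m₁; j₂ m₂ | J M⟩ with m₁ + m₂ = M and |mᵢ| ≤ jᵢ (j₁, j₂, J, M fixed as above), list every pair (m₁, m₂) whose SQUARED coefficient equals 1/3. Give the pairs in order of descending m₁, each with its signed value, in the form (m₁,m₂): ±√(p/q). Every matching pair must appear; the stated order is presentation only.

Admissible pairs with m₁+m₂ = M = 1/2: (-1/2,1), (1/2,0), (3/2,-1)
  (m₁,m₂)=(3/2,-1): CG² = 1/2, CG = +√(1/2)
  (m₁,m₂)=(1/2,0): CG² = 1/3, CG = −√(1/3)   ← matches the target
  (m₁,m₂)=(-1/2,1): CG² = 1/6, CG = +√(1/6)
Pairs with CG² = 1/3: (1/2,0): −√(1/3)

(1/2,0): −√(1/3)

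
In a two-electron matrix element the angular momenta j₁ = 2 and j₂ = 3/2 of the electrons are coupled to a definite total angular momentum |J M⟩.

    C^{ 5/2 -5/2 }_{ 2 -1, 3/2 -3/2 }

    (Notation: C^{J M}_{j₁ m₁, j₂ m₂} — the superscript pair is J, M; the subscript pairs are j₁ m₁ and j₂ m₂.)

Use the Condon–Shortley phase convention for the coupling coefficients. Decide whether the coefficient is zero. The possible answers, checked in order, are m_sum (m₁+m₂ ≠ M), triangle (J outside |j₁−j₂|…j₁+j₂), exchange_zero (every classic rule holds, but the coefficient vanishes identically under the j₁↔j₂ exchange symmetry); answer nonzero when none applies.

nonzero

m-sum: m₁+m₂ = -1+(-3/2) = -5/2, M = -5/2  ✓
triangle: |j₁−j₂| = 1/2 ≤ J = 5/2 ≤ j₁+j₂ = 7/2  ✓
exchange: j₁≠j₂ or m₁≠m₂ — the exchange symmetry imposes no constraint here
value check: CG = +√(3/7) = +0.654654 ≠ 0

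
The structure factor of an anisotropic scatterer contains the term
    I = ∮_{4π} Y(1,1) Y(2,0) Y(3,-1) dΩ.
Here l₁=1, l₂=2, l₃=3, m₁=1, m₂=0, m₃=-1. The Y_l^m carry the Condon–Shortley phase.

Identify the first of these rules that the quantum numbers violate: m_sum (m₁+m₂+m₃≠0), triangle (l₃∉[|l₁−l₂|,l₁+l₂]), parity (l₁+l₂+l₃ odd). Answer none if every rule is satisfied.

azimuthal sum: 1 + 0 − 1 = 0  ✓
1 ≤ 3 ≤ 3 (triangle on l)  ✓
L = 1 + 2 + 3 = 6 (even)  ✓

none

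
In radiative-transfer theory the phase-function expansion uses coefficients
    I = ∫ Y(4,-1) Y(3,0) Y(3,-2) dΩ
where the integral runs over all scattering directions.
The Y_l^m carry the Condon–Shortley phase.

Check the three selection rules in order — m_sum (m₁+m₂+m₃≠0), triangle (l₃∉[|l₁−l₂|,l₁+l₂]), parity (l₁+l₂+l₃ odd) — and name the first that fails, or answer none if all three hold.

Σmᵢ = -3  ✗
l₃∈[|l₁−l₂|,l₁+l₂]=[1,7], have l₃=3
Σlᵢ = 10 ⇒ even

m_sum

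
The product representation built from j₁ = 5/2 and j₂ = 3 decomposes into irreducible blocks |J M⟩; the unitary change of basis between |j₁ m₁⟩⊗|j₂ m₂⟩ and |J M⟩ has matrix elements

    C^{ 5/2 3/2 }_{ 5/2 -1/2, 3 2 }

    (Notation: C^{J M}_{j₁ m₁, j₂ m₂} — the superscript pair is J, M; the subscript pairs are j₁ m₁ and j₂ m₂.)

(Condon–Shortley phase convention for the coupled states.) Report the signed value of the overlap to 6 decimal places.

triangle: 3!*2!*3!/9! = 72/362880
(j±m)!: 2!*3!*5!*1!*4!*1! = 34560
prefactor² = (2J+1)*Δ*N² = 288/7
  k=2: +1/(2!*1!*1!*3!*1!*0!) = 1/12
  k=3: −1/(3!*0!*0!*2!*2!*1!) = -1/24
Σ = 1/24  ⇒  CG² = 288/7*(1/24)² = 1/14
CG = +√(1/14) = +0.267261

+0.267261  (= +√(1/14))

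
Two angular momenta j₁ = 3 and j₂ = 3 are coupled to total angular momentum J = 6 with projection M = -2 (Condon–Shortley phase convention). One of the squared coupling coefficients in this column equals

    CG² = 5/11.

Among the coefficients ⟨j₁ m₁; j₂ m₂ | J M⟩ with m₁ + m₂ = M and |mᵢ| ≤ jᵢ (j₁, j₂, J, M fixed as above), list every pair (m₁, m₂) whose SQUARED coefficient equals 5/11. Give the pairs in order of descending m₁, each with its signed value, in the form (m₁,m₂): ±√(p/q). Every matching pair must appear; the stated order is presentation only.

Admissible pairs with m₁+m₂ = M = -2: (-3,1), (-2,0), (-1,-1), (0,-2), (1,-3)
  (m₁,m₂)=(1,-3): CG² = 1/33, CG = +√(1/33)
  (m₁,m₂)=(0,-2): CG² = 8/33, CG = +√(8/33)
  (m₁,m₂)=(-1,-1): CG² = 5/11, CG = +√(5/11)   ← matches the target
  (m₁,m₂)=(-2,0): CG² = 8/33, CG = +√(8/33)
  (m₁,m₂)=(-3,1): CG² = 1/33, CG = +√(1/33)
Pairs with CG² = 5/11: (-1,-1): +√(5/11)

(-1,-1): +√(5/11)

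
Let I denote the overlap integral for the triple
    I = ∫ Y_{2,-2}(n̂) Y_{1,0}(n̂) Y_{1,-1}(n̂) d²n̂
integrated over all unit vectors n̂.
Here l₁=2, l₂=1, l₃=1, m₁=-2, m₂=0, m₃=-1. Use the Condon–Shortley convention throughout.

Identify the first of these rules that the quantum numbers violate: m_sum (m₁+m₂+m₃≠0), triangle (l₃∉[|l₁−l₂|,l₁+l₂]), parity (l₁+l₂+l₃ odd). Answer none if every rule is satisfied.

m₁+m₂+m₃ = -2 + 0 − 1 = -3  ✗
triangle: |2−1|=1 ≤ l₃=1 ≤ 2+1=3
parity: l₁+l₂+l₃ = 4 is even

m_sum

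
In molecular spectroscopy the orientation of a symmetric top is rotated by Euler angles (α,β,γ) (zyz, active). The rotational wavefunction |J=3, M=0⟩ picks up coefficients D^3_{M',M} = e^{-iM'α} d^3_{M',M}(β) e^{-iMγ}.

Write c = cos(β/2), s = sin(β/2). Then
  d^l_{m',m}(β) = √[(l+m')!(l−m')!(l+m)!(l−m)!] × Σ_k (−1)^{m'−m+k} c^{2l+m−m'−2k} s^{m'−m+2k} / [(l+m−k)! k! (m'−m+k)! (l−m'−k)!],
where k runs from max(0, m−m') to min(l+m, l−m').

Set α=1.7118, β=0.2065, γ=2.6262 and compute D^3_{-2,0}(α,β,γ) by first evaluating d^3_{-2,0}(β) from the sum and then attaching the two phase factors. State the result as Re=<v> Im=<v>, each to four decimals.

First d^3_{-2,0}(β=0.2065), then the phase factors e^{-i(-2)α} and e^{-i(0)γ}:
c=cos(0.206500/2)=0.994674, s=sin(0.206500/2)=0.103067; N=√[1·120·6·6]=65.726707
k: max(0,(0)−(-2))=2 … min(3+(0),3−(-2))=3
  k=2: (−1)^0·65.7267/(12)·0.9947^4·0.1031^2 = +0.056954
  k=3: (−1)^1·65.7267/(12)·0.9947^2·0.1031^4 = -0.000611
d^3_{-2,0}(0.2065) = +0.056954 -0.000611 = +0.056342
Phases: e^{-i·(-2)·1.7118}=-0.960499-0.278284i, e^{-i·(0)·2.6262}=+1.000000+0.000000i ⇒ D=-0.054116-0.015679i

Re=-0.0541 Im=-0.0157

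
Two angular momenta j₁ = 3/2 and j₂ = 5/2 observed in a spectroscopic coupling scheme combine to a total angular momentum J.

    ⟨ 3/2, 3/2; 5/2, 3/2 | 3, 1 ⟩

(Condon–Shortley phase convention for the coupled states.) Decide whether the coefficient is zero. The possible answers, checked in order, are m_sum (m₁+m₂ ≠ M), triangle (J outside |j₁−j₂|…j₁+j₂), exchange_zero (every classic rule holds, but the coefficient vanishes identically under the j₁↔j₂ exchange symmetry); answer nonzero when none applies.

m_sum

m-sum: m₁+m₂ = 3/2+3/2 = 3, M = 1  ✗ ⇒ coefficient is 0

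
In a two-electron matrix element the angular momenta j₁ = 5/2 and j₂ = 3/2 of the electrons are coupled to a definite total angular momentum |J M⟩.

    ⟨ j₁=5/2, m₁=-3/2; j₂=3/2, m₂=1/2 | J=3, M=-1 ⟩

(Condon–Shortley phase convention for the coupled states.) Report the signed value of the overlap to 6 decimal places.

-0.639010

√[7·1!4!2!/8! · 1!4!2!1!2!4!] = √(96/5)
  +(−1)^0/∏(0,1,4,2,0,0)! = 1/48  (running 1/48)
  +(−1)^1/∏(1,0,3,1,1,1)! = -1/6  (running -7/48)
⟨..|..⟩ = √(96/5)·(-7/48) = -0.639010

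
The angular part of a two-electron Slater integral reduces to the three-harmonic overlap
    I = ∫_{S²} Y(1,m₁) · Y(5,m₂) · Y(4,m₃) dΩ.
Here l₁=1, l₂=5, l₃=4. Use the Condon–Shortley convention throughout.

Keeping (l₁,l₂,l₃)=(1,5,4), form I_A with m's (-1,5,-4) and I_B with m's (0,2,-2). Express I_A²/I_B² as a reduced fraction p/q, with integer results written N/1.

Same 1,5,4: normalisation and zero-m 3j drop out of the ratio.
A: Δ: 2! 0! 8! / 11! → 1/495; sum: t=2:+1/80640 = 1/80640; 3j²(1 5 4; -1 5 -4) = Δ·Π!·Σ² = 1/11  (sign +1)
B: Δ: 2! 0! 8! / 11! → 1/495; sum: t=1:−1/1440 = -1/1440; 3j²(1 5 4; 0 2 -2) = Δ·Π!·Σ² = 7/165  (sign -1)
I_A²/I_B² = (1/11)/(7/165) = 15/7

15/7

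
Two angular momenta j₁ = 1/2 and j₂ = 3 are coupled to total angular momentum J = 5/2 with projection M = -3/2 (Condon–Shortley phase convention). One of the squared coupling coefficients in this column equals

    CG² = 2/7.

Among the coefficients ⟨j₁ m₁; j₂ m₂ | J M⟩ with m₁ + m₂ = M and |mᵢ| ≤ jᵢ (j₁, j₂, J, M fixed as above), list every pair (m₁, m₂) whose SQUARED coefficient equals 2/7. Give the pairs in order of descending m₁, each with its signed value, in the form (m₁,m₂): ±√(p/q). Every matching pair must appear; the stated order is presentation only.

(-1/2,-1): −√(2/7)

Admissible pairs with m₁+m₂ = M = -3/2: (-1/2,-1), (1/2,-2)
  (m₁,m₂)=(1/2,-2): CG² = 5/7, CG = +√(5/7)
  (m₁,m₂)=(-1/2,-1): CG² = 2/7, CG = −√(2/7)   ← matches the target
Pairs with CG² = 2/7: (-1/2,-1): −√(2/7)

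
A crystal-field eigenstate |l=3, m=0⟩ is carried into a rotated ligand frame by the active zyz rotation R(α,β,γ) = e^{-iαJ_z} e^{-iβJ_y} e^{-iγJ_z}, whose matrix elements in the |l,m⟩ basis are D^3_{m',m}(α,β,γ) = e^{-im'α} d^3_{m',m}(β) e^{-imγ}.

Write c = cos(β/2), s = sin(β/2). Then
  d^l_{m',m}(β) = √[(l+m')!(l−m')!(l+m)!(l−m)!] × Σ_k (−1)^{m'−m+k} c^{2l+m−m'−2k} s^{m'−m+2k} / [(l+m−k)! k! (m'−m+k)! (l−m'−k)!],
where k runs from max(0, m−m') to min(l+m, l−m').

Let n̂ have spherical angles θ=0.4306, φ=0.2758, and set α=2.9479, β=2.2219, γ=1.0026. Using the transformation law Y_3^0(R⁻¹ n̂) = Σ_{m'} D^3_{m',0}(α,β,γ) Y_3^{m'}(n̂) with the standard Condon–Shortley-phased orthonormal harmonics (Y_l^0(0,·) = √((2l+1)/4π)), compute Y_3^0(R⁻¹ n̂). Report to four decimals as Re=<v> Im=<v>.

Need the full column D^3_{m',0} for m'=−3..3 at α=2.9479, β=2.2219, γ=1.0026.
cos(β/2)=0.443810, sin(β/2)=0.896121
d^3_{-3,0}: single k=3 term ⇒ +0.281324;  D = -0.235151+0.154426i
d^3_{-2,0}: k∈[2..3] ⇒ +0.170641 -0.695699 = -0.525058;  D = -0.486152+0.198351i
d^3_{-1,0}: k∈[1..3] ⇒ +0.053450 -0.653738 +0.888425 = +0.288136;  D = -0.282748+0.055462i
d^3_{0,0}: k∈[0..3] ⇒ +0.007642 -0.280392 +1.143151 -0.517844 = +0.352556;  D = +0.352556+0.000000i
d^3_{1,0}: k∈[0..2] ⇒ -0.053450 +0.653738 -0.888425 = -0.288136;  D = +0.282748+0.055462i
d^3_{2,0}: k∈[0..1] ⇒ +0.170641 -0.695699 = -0.525058;  D = -0.486152-0.198351i
d^3_{3,0}: single k=0 term ⇒ -0.281324;  D = +0.235151+0.154426i
Y_3^{m'}(θ=0.4306,φ=0.2758) and Σ D·Y over m':
  (-0.2352+0.1544i)·(+0.0205-0.0223i)  (-0.4862+0.1984i)·(+0.1378-0.0848i)  (-0.2827+0.0555i)·(+0.4061-0.1149i)  (+0.3526+0.0000i)·(+0.3828+0.0000i)  (+0.2827+0.0555i)·(-0.4061-0.1149i)  (-0.4862-0.1984i)·(+0.1378+0.0848i)  (+0.2352+0.1544i)·(-0.0205-0.0223i)
Y_3^0(R⁻¹ n̂) = -0.185074+0.000000i

Re=-0.1851 Im=0.0000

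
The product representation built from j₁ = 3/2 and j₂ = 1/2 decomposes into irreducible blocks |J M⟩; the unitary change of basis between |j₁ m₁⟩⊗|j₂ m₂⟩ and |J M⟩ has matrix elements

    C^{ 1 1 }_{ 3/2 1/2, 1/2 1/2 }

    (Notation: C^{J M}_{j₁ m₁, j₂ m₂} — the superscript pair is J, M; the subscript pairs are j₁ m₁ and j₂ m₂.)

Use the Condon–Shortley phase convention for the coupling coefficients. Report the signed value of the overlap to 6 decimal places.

-0.500000

j₁+j₂−J=1  J+j₁−j₂=2  J−j₁+j₂=0  j₁+j₂+J+1=4
(j₁±m₁, j₂±m₂, J±M) = (2,1,1,0,2,0)
P² = 1
sum k=1..1:
  [1] −1/2 = -1/2
S = -1/2
C² = P²·S² = 1/4 ; C = -0.500000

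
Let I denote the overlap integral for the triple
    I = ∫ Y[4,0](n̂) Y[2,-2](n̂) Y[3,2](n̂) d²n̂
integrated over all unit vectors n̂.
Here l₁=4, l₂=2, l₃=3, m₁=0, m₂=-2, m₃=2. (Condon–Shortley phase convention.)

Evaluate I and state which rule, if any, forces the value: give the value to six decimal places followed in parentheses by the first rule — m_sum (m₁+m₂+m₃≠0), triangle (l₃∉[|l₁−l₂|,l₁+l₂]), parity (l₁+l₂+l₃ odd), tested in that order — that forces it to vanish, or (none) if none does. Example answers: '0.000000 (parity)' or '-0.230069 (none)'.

0.000000 (parity)

Σlᵢ=9 odd — θ-integrand is odd under cosθ→−cosθ; I=0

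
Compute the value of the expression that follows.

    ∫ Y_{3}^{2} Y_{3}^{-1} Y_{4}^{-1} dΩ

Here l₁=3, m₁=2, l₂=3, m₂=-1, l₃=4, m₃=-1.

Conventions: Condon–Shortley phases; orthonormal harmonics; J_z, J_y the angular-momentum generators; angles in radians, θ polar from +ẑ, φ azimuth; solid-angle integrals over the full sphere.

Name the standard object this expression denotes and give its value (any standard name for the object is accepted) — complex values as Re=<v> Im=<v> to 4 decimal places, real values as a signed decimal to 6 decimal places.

This is a Gaunt coefficient — the integral of a triple product of spherical harmonics over the sphere.
Rules hold: Σm=0, L=10 even, 0≤4≤6.
N = 7·7·9 = 441
Δ = 2!·4!·4!/11! = 1/34650
Racah Σ t=0..2: t=0:+1/72 t=1:−1/16 t=2:+1/72 = -5/144
⇒ 3j(3 3 4; 0 0 0)² = 2/77, sgn -1
Racah Σ t=0..1: t=0:+1/48 t=1:−1/144 = 1/72
⇒ 3j(3 3 4; 2 -1 -1)² = 16/693, sgn -1
4πI² = N·(3j₀)²·(3jₘ)² = 32/121
I = +1·√(0.264463/4π) = 0.14506992

Gaunt coefficient, +0.145070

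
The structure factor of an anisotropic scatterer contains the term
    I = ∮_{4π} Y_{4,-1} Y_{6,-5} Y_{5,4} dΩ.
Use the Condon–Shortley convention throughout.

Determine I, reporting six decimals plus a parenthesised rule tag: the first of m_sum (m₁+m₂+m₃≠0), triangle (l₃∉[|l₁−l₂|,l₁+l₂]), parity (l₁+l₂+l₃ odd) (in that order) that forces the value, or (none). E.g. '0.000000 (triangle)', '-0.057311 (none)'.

Σmᵢ = -2 ≠ 0, so the φ-integral vanishes; I = 0

0.000000 (m_sum)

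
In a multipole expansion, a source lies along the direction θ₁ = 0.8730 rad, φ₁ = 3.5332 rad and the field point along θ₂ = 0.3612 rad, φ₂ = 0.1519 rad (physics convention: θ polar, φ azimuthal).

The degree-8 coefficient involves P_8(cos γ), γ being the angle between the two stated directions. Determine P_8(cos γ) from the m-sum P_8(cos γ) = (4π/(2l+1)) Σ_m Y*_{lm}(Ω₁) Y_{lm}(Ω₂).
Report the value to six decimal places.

Expand P_8 via completeness: Σ_{m} conj(Y_{8,m}) at Ω₁ times Y_{8,m} at Ω₂ —
  term(m=-8) = (-0.000003, 0.000007)   from Y*(Ω₁)=(-0.061258, 0.000535), Y(Ω₂)=(0.000044, -0.000118)
  term(m=-7) = (0.000029, -0.000271)   from Y*(Ω₁)=(0.189226, -0.080080), Y(Ω₂)=(0.000645, -0.001160)
  term(m=-6) = (0.000465, 0.003487)   from Y*(Ω₁)=(-0.277932, 0.281597), Y(Ω₂)=(0.005447, -0.007028)
  term(m=-5) = (-0.006805, -0.017429)   from Y*(Ω₁)=(0.166408, -0.408030), Y(Ω₂)=(0.030791, -0.029236)
  term(m=-4) = (0.013323, 0.018982)   from Y*(Ω₁)=(0.000685, 0.156827), Y(Ω₂)=(0.121408, -0.084421)
  term(m=-3) = (0.075307, 0.065932)   from Y*(Ω₁)=(0.105843, 0.253179), Y(Ω₂)=(0.327525, -0.160521)
  term(m=-2) = (-0.162162, -0.084303)   from Y*(Ω₁)=(-0.226394, -0.225407), Y(Ω₂)=(0.545890, -0.171139)
  term(m=-1) = (-0.049715, -0.012151)   from Y*(Ω₁)=(-0.127907, -0.052817), Y(Ω₂)=(0.365576, -0.055962)
  term(m=+0) = (-0.114119, 0.000000)   from Y*(Ω₁)=(0.342354, -0.000000), Y(Ω₂)=(-0.333337, 0.000000)
  term(m=+1) = (-0.049715, 0.012151)   from Y*(Ω₁)=(0.127907, -0.052817), Y(Ω₂)=(-0.365576, -0.055962)
  term(m=+2) = (-0.162162, 0.084303)   from Y*(Ω₁)=(-0.226394, 0.225407), Y(Ω₂)=(0.545890, 0.171139)
  term(m=+3) = (0.075307, -0.065932)   from Y*(Ω₁)=(-0.105843, 0.253179), Y(Ω₂)=(-0.327525, -0.160521)
  term(m=+4) = (0.013323, -0.018982)   from Y*(Ω₁)=(0.000685, -0.156827), Y(Ω₂)=(0.121408, 0.084421)
  term(m=+5) = (-0.006805, 0.017429)   from Y*(Ω₁)=(-0.166408, -0.408030), Y(Ω₂)=(-0.030791, -0.029236)
  term(m=+6) = (0.000465, -0.003487)   from Y*(Ω₁)=(-0.277932, -0.281597), Y(Ω₂)=(0.005447, 0.007028)
  term(m=+7) = (0.000029, 0.000271)   from Y*(Ω₁)=(-0.189226, -0.080080), Y(Ω₂)=(-0.000645, -0.001160)
  term(m=+8) = (-0.000003, -0.000007)   from Y*(Ω₁)=(-0.061258, -0.000535), Y(Ω₂)=(0.000044, 0.000118)
Σ over m = (-0.373243, 0.000000); ×(4π/17) → (-0.275900, 0.000000). Real part: -0.275900

-0.275900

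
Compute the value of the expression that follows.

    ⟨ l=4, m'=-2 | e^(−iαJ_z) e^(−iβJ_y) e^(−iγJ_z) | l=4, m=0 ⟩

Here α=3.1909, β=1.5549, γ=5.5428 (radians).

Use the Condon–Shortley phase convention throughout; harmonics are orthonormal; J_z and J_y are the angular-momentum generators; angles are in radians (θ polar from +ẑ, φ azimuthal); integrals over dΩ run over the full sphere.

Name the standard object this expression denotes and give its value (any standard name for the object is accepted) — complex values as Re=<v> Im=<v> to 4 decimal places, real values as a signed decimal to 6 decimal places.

Wigner D-matrix element, Re=-0.3926 Im=-0.0388

This is a Wigner D-matrix element — the rotation-matrix element ⟨l m'| R(α,β,γ) |l m⟩ in the angular-momentum basis.
Split into d^4_{-2,0}(β=1.5549) × two z-phases.
Half-angle: c=0.712705, s=0.701464. N=√(2·720·24·24)=910.735966
Admissible k: 2..4 (factorial args all ≥0)
  k=2: (−1)^0·910.7360/(96)·0.7127^6·0.7015^2 = +0.611772
  k=3: (−1)^1·910.7360/(36)·0.7127^4·0.7015^4 = -1.580340
  k=4: (−1)^2·910.7360/(96)·0.7127^2·0.7015^6 = +0.574082
d^4_{-2,0}(1.5549) = +0.611772 -1.580340 +0.574082 = -0.394486
D = (+0.995142+0.098455i)·(-0.394486)·(+1.000000+0.000000i) = -0.392569-0.038839i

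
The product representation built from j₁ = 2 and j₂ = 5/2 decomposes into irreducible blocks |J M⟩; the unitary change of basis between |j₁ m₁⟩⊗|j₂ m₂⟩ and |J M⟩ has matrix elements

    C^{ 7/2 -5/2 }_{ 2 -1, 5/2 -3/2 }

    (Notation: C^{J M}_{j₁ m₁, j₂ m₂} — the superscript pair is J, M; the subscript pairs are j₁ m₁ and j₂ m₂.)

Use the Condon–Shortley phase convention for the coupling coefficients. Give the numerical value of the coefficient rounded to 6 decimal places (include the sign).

+√(1/63) ≈ +0.125988

√[8·1!3!4!/9! · 1!3!1!4!1!6!] = √(2304/7)
  +(−1)^0/∏(0,1,3,1,0,3)! = 1/36  (running 1/36)
  +(−1)^1/∏(1,0,2,0,1,4)! = -1/48  (running 1/144)
⟨..|..⟩ = √(2304/7)·(1/144) = +0.125988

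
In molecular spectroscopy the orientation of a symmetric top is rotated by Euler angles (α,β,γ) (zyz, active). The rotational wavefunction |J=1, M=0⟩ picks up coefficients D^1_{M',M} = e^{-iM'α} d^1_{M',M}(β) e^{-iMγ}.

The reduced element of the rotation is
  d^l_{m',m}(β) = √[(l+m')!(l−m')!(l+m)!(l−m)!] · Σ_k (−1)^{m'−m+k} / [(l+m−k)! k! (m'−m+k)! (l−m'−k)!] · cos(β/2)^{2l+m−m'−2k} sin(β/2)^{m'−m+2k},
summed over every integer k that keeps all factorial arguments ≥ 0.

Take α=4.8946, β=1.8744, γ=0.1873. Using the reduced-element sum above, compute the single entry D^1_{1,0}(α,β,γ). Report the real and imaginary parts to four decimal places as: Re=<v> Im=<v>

Re=-0.1223 Im=-0.6636

D^1_{1,0}(4.8946,1.8744,0.1873) = e^{-i·1·4.8946}·d^1_{1,0}(1.8744)·e^{-i·0·0.1873}. Compute d first:
Half-angle: c=0.592047, s=0.805904. N=√(2·1·1·1)=1.414214
Admissible k: 0..0 (factorial args all ≥0)
  k=0: (−1)^1·1.4142/(1)·0.5920^1·0.8059^1 = -0.674767
d^1_{1,0}(1.8744) = -0.674767
Attach z-rotation phases: D = e^{-i(1)(4.8946)}·(-0.674767)·e^{-i(0)(0.1873)} = -0.122271-0.663597i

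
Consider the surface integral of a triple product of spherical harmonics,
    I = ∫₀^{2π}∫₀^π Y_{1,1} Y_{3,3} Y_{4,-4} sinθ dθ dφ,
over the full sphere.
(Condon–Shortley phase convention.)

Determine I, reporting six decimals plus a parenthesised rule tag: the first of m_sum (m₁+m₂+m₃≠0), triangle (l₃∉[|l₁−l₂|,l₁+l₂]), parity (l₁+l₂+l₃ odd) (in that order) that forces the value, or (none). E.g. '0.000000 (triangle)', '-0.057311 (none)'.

0.325735 (none)

Rules hold: Σm=0, L=8 even, 2≤4≤4.
N = 3·7·9 = 189
Δ = 0!·2!·6!/9! = 1/252
Racah Σ t=0..0: t=0:+1/36 = 1/36
⇒ 3j(1 3 4; 0 0 0)² = 4/63, sgn +1
Racah Σ t=0..0: t=0:+1/1440 = 1/1440
⇒ 3j(1 3 4; 1 3 -4)² = 1/9, sgn +1
4πI² = N·(3j₀)²·(3jₘ)² = 4/3
I = +1·√(1.33333/4π) = 0.32573501
No selection rule forces the value: the integral is nonzero (none).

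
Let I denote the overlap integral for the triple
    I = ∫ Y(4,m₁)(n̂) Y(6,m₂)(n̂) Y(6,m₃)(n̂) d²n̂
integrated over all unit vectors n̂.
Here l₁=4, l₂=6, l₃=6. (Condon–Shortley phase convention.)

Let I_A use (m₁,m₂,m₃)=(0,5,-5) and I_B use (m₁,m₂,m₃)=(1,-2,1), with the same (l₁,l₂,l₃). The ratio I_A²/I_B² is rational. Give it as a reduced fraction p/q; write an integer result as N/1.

2178/2809

Same 4,6,6: normalisation and zero-m 3j drop out of the ratio.
A: Δ: 4! 4! 8! / 17! → 1/15315300; sum: t=3:−1/1451520 t=4:+1/2903040 = -1/2903040; 3j²(4 6 6; 0 5 -5) = Δ·Π!·Σ² = 11/1547  (sign +1)
B: Δ: 4! 4! 8! / 17! → 1/15315300; sum: t=0:+1/82944 t=1:−1/17280 t=2:+1/34560 t=3:−1/725760 = -53/2903040; 3j²(4 6 6; 1 -2 1) = Δ·Π!·Σ² = 2809/306306  (sign +1)
I_A²/I_B² = (11/1547)/(2809/306306) = 2178/2809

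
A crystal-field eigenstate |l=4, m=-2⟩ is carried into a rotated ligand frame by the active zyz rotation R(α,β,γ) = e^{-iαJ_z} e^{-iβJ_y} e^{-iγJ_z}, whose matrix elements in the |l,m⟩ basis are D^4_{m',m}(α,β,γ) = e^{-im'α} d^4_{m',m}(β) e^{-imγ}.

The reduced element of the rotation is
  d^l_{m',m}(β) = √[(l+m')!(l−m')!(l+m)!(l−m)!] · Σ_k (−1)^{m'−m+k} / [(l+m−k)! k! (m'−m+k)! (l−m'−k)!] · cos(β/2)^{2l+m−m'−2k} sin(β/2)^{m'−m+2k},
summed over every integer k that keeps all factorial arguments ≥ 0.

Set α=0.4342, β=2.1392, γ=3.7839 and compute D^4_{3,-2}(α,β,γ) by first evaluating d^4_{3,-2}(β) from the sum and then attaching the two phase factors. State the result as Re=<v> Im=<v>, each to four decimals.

D^4_{3,-2}(0.4342,2.1392,3.7839) = e^{-i·3·0.4342}·d^4_{3,-2}(2.1392)·e^{-i·-2·3.7839}. Compute d first:
Half-angle: c=0.480475, s=0.877008. N=√(5040·1·2·720)=2693.993318
The bounds max(0,m−m')=0 and min(l+m,l−m')=1 give 2 terms
  k=0: (−1)^5·2693.9933/(240)·0.4805^3·0.8770^5 = -0.645976
  k=1: (−1)^6·2693.9933/(720)·0.4805^1·0.8770^7 = +0.717400
d^4_{3,-2}(2.1392) = -0.645976 +0.717400 = +0.071423
Phases: e^{-i·(3)·0.4342}=+0.264993-0.964250i, e^{-i·(-2)·3.7839}=+0.282291+0.959329i ⇒ D=+0.071412-0.001284i

Re=0.0714 Im=-0.0013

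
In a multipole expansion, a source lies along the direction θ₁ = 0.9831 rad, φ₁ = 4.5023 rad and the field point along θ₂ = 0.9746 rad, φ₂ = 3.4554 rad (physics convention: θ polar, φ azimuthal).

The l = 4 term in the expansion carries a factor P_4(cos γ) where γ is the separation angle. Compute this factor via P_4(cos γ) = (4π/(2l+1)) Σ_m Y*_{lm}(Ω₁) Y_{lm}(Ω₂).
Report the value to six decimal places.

Term-by-term m-sum for l=4 (normalisation 4π/9 = 1.396263):
  term(m=-4) = (-0.022066, -0.038115)   from Y*(Ω₁)=(0.141629, -0.158119), Y(Ω₂)=(0.064392, -0.197232)
  term(m=-3) = (-0.159284, 0.000142)   from Y*(Ω₁)=(0.235746, 0.323151), Y(Ω₂)=(-0.234400, 0.321908)
  term(m=-2) = (-0.036852, 0.063917)   from Y*(Ω₁)=(-0.243660, 0.108864), Y(Ω₂)=(0.223776, -0.162342)
  term(m=-1) = (0.016145, 0.027944)   from Y*(Ω₁)=(0.038611, 0.181070), Y(Ω₂)=(0.165803, -0.053808)
  term(m=+0) = (0.097180, 0.000000)   from Y*(Ω₁)=(-0.308340, -0.000000), Y(Ω₂)=(-0.315173, 0.000000)
  term(m=+1) = (0.016145, -0.027944)   from Y*(Ω₁)=(-0.038611, 0.181070), Y(Ω₂)=(-0.165803, -0.053808)
  term(m=+2) = (-0.036852, -0.063917)   from Y*(Ω₁)=(-0.243660, -0.108864), Y(Ω₂)=(0.223776, 0.162342)
  term(m=+3) = (-0.159284, -0.000142)   from Y*(Ω₁)=(-0.235746, 0.323151), Y(Ω₂)=(0.234400, 0.321908)
  term(m=+4) = (-0.022066, 0.038115)   from Y*(Ω₁)=(0.141629, 0.158119), Y(Ω₂)=(0.064392, 0.197232)
Total Σ_m = (-0.306934, 0.000000). Multiply by 1.396263: (-0.428561, 0.000000). P_4(cos γ) = -0.428561

-0.428561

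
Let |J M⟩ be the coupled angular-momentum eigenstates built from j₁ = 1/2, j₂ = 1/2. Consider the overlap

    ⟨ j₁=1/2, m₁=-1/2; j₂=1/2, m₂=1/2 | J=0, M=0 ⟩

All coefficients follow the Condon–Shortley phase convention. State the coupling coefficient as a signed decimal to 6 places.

√[1·1!0!0!/2! · 0!1!1!0!0!0!] = √(1/2)
  +(−1)^1/∏(1,0,0,0,0,0)! = -1  (running -1)
⟨..|..⟩ = √(1/2)·(-1) = -0.707107

−√(1/2) ≈ -0.707107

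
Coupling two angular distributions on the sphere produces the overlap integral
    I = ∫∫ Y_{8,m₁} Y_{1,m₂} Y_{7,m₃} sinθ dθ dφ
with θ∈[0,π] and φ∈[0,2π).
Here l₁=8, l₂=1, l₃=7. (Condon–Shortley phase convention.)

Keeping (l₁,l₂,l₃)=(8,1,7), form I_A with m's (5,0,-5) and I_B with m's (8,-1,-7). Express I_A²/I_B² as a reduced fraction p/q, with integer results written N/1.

13/40

l's match ⇒ only the (l;m) 3-j factors differ between A and B.
A: triangle coeff Δ(8,1,7) = 1/2040; Σ_t [1,1]: t=1:−1/958003200 = -1/958003200; (3j)²=13/680 [(8 1 7; 5 0 -5)], sign=-1
B: triangle coeff Δ(8,1,7) = 1/2040; Σ_t [0,0]: t=0:+1/174356582400 = 1/174356582400; (3j)²=1/17 [(8 1 7; 8 -1 -7)], sign=+1
I_A²/I_B² = (13/680)/(1/17) = 13/40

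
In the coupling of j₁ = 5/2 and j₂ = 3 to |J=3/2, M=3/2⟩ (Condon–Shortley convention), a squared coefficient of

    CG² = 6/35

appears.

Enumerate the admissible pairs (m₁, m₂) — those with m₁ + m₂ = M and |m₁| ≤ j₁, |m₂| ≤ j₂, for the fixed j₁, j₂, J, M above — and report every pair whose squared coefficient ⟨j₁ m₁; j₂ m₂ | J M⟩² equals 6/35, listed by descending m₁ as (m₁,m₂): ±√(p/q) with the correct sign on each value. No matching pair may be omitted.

Admissible pairs with m₁+m₂ = M = 3/2: (-3/2,3), (-1/2,2), (1/2,1), (3/2,0), (5/2,-1)
  (m₁,m₂)=(5/2,-1): CG² = 1/14, CG = +√(1/14)
  (m₁,m₂)=(3/2,0): CG² = 6/35, CG = −√(6/35)   ← matches the target
  (m₁,m₂)=(1/2,1): CG² = 9/35, CG = +√(9/35)
  (m₁,m₂)=(-1/2,2): CG² = 2/7, CG = −√(2/7)
  (m₁,m₂)=(-3/2,3): CG² = 3/14, CG = +√(3/14)
Pairs with CG² = 6/35: (3/2,0): −√(6/35)

(3/2,0): −√(6/35)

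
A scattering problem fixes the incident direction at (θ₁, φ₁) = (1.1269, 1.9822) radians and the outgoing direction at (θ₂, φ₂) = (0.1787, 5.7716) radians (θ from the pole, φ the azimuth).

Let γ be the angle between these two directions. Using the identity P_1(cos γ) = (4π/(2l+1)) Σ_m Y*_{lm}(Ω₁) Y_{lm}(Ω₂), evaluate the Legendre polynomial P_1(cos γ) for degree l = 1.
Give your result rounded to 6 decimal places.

Term-by-term m-sum for l=1 (normalisation 4π/3 = 4.188790):
  [-1]  conj(Y_{1,-1})(Ω₁) = -0.12477 + 0.28598j ; Y_{1,-1}(Ω₂) = 0.05355 + 0.03006j ; Δ = -0.01528 + 0.01156j
  [+0]  conj(Y_{1,0})(Ω₁) = 0.20984 + 0.00000j ; Y_{1,0}(Ω₂) = 0.48082 + 0.00000j ; Δ = 0.10089 + 0.00000j
  [+1]  conj(Y_{1,1})(Ω₁) = 0.12477 + 0.28598j ; Y_{1,1}(Ω₂) = -0.05355 + 0.03006j ; Δ = -0.01528 - 0.01156j
Accumulated sum 0.07034 + 0.00000j; after 4π/(2l+1) scaling, 0.29462 + 0.00000j ⇒ P_1 = 0.294619

0.294619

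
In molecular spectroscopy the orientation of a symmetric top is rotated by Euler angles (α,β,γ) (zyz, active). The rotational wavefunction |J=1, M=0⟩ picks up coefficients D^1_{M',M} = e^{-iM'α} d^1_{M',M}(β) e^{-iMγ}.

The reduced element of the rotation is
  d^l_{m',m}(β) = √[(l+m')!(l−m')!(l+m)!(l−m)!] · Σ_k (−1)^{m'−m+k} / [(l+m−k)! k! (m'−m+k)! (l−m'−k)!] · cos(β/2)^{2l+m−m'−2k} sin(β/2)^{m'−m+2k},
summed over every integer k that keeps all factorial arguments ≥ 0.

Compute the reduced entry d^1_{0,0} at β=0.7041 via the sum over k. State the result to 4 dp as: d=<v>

d=0.7622

d^1_{0,0}(β=0.7041) via the finite sum:
With c≡cos(β/2)=0.938668 and s≡sin(β/2)=0.344823, N=[1·1·1·1]^{1/2}=1.000000
Admissible k: 0..1 (factorial args all ≥0)
  k=0: (−1)^0·1.0000/(1)·0.9387^2·0.3448^0 = +0.881097
  k=1: (−1)^1·1.0000/(1)·0.9387^0·0.3448^2 = -0.118903
d^1_{0,0}(0.7041) = +0.881097 -0.118903 = +0.762194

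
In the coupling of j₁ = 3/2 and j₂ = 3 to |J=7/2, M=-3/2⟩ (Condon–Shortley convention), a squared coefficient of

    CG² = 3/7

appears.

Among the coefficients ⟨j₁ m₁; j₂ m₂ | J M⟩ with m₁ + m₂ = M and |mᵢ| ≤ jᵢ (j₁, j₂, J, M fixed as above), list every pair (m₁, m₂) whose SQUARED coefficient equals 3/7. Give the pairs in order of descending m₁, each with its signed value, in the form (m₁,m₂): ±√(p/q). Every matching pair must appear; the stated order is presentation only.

(1/2,-2): +√(3/7)

Admissible pairs with m₁+m₂ = M = -3/2: (-3/2,0), (-1/2,-1), (1/2,-2), (3/2,-3)
  (m₁,m₂)=(3/2,-3): CG² = 2/21, CG = +√(2/21)
  (m₁,m₂)=(1/2,-2): CG² = 3/7, CG = +√(3/7)   ← matches the target
  (m₁,m₂)=(-1/2,-1): CG² = 0/1, CG = 0
  (m₁,m₂)=(-3/2,0): CG² = 10/21, CG = −√(10/21)
Pairs with CG² = 3/7: (1/2,-2): +√(3/7)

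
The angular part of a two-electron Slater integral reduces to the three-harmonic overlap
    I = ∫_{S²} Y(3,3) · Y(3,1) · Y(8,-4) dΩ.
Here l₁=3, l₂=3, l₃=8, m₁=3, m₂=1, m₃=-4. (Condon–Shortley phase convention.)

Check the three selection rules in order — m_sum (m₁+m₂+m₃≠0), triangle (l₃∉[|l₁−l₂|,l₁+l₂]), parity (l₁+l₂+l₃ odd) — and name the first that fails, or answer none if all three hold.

triangle

m₁+m₂+m₃ = 3 + 1 − 4 = 0  ✓
triangle: need |l₁−l₂| ≤ l₃ ≤ l₁+l₂ = [0,6]; l₃=8 is outside  ✗
parity: l₁+l₂+l₃ = 14 is even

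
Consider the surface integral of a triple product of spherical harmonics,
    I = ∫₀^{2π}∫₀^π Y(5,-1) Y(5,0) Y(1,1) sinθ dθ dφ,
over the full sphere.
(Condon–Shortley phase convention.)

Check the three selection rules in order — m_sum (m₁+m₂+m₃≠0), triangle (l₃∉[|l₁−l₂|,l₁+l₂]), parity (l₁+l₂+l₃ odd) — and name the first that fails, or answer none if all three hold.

parity

azimuthal sum: -1 + 0 + 1 = 0  ✓
0 ≤ 1 ≤ 10 (triangle on l)  ✓
L = 5 + 5 + 1 = 11 (odd)  ✗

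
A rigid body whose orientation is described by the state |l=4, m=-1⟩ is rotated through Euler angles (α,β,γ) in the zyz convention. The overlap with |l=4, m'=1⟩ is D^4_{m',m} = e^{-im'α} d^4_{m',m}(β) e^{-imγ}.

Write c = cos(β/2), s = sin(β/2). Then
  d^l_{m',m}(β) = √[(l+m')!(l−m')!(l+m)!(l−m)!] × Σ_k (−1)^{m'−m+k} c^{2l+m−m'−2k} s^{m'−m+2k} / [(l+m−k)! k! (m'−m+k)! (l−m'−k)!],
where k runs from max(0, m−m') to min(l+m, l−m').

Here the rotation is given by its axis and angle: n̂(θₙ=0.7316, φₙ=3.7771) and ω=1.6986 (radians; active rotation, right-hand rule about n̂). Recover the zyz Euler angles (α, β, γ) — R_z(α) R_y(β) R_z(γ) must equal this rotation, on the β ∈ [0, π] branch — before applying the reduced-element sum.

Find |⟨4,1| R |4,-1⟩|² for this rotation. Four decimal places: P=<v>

P=0.0275

Axis–angle → zyz. n̂ = (sinθₙcosφₙ, sinθₙsinφₙ, cosθₙ) = (-0.537636, -0.396552, +0.744106), ω = 1.6986.
R = I cosω + sinω [n̂]ₓ + (1−cosω) n̂n̂ᵀ gives
  R = [+0.198438, -0.497664, -0.844366; +0.978412, +0.049840, +0.200565; -0.057731, -0.865937, +0.496810]
β = atan2(√(R₁₃²+R₂₃²), R₃₃) = 1.050877; α = atan2(R₂₃, R₁₃) mod 2π = 2.908381; γ = atan2(R₃₂, −R₃₁) mod 2π = 4.778959
First d^4_{1,-1}(β=1.0509), then the phase factors e^{-i(1)α} and e^{-i(-1)γ}:
c=cos(1.050877/2)=0.865104, s=sin(1.050877/2)=0.501592; N=√[120·6·6·120]=720.000000
The bounds max(0,m−m')=0 and min(l+m,l−m')=3 give 4 terms
  k=0: (−1)^2·720.0000/(72)·0.8651^6·0.5016^2 = +1.054659
  k=1: (−1)^3·720.0000/(24)·0.8651^4·0.5016^4 = -1.063649
  k=2: (−1)^4·720.0000/(48)·0.8651^2·0.5016^6 = +0.178786
  k=3: (−1)^5·720.0000/(720)·0.8651^0·0.5016^8 = -0.004007
d^4_{1,-1}(1.0509) = +1.054659 -1.063649 +0.178786 -0.004007 = +0.165789
|D^4_{1,-1}|² = |d^4_{1,-1}(β)|² = (+0.165789)² = 0.027486 (the z-rotation phases have unit modulus)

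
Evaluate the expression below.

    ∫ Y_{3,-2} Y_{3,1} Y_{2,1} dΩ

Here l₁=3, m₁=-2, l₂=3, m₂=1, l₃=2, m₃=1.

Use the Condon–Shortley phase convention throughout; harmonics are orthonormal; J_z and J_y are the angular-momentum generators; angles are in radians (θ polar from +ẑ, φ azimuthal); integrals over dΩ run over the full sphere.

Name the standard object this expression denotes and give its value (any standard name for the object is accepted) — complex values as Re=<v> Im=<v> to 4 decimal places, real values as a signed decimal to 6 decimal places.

This is a Gaunt coefficient — the integral of a triple product of spherical harmonics over the sphere.
Checks pass: Σm=0; 8 even; l₃=2∈[0,6].
(2·3+1)(2·3+1)(2·2+1) = 245
Δ: 4! 2! 2! / 9! → 1/3780
sum: t=1:−1/24 t=2:+1/4 t=3:−1/24 = 1/6
3j²(3 3 2; 0 0 0) = Δ·Π!·Σ² = 4/105  (sign +1)
sum: t=3:−1/12 t=4:+1/48 = -1/16
3j²(3 3 2; -2 1 1) = Δ·Π!·Σ² = 1/28  (sign +1)
combine: 4πI² = 245·4/105·1/28 = 1/3
take √, sign +1: I = 0.16286750

Gaunt coefficient, +0.162868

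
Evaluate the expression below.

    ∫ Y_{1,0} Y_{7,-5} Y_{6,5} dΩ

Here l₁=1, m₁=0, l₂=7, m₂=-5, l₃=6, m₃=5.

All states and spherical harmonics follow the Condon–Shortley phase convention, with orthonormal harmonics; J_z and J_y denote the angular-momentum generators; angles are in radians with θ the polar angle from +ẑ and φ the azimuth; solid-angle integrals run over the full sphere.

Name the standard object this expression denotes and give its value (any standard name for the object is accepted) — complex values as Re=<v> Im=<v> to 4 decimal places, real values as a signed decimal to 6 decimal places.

Gaunt coefficient, -0.171413

This is a Gaunt coefficient — the integral of a triple product of spherical harmonics over the sphere.
Checks pass: Σm=0; 14 even; l₃=6∈[6,8].
(2·1+1)(2·7+1)(2·6+1) = 585
Δ: 2! 0! 12! / 15! → 1/1365
sum: t=1:−1/518400 = -1/518400
3j²(1 7 6; 0 0 0) = Δ·Π!·Σ² = 7/195  (sign -1)
sum: t=1:−1/39916800 = -1/39916800
3j²(1 7 6; 0 -5 5) = Δ·Π!·Σ² = 8/455  (sign +1)
combine: 4πI² = 585·7/195·8/455 = 24/65
take √, sign -1: I = -0.17141310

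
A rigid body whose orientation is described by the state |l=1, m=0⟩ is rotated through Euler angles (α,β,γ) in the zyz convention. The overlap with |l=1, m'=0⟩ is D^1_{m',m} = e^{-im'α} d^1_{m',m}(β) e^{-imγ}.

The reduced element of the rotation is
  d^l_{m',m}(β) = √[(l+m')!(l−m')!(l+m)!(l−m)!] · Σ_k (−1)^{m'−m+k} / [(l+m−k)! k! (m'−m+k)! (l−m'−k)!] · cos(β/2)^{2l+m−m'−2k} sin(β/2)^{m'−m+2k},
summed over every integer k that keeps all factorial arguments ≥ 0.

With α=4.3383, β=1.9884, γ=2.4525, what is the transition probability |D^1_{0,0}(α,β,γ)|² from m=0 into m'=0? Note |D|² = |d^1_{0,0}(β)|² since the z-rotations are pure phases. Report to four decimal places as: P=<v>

First d^1_{0,0}(β=1.9884), then the phase factors e^{-i(0)α} and e^{-i(0)γ}:
c=cos(1.988400/2)=0.545174, s=sin(1.988400/2)=0.838323; N=√[1·1·1·1]=1.000000
k: max(0,(0)−(0))=0 … min(1+(0),1−(0))=1
  k=0: (−1)^0·1.0000/(1)·0.5452^2·0.8383^0 = +0.297214
  k=1: (−1)^1·1.0000/(1)·0.5452^0·0.8383^2 = -0.702786
d^1_{0,0}(1.9884) = +0.297214 -0.702786 = -0.405571
|D^1_{0,0}|² = |d^1_{0,0}(β)|² = (-0.405571)² = 0.164488 (the z-rotation phases have unit modulus)

P=0.1645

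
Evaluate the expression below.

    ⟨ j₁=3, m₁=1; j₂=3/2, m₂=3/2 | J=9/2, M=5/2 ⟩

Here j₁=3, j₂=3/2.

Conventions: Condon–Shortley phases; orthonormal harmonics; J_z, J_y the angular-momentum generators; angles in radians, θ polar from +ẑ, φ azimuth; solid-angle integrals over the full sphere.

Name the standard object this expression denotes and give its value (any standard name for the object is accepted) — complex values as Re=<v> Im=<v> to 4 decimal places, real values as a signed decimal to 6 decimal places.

Clebsch–Gordan coefficient, +√(5/12) ≈ +0.645497

This is a Clebsch–Gordan (vector-coupling) coefficient.
triangle: 0!·6!·3!/10! = 4320/3628800
(j±m)!: 4!·2!·3!·0!·7!·2! = 2903040
prefactor² = (2J+1)·Δ·N² = 34560
  k=0: +1/(0!·0!·2!·3!·4!·0!) = 1/288
Σ = 1/288  ⇒  CG² = 34560·(1/288)² = 5/12
CG = +√(5/12) = +0.645497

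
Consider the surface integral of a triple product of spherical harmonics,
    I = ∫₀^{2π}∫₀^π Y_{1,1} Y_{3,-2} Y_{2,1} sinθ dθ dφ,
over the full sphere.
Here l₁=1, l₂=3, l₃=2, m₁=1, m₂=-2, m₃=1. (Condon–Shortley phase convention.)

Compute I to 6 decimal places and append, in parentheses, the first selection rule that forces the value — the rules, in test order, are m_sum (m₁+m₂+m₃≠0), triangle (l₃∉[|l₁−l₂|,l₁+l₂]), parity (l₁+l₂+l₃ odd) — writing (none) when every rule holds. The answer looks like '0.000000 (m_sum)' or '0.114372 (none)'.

0.261169 (none)

Checks pass: Σm=0; 6 even; l₃=2∈[2,4].
(2·1+1)(2·3+1)(2·2+1) = 105
Δ: 2! 0! 4! / 7! → 1/105
sum: t=1:−1/4 = -1/4
3j²(1 3 2; 0 0 0) = Δ·Π!·Σ² = 3/35  (sign -1)
sum: t=0:+1/12 = 1/12
3j²(1 3 2; 1 -2 1) = Δ·Π!·Σ² = 2/21  (sign -1)
combine: 4πI² = 105·3/35·2/21 = 6/7
take √, sign +1: I = 0.26116903
No selection rule forces the value: the integral is nonzero (none).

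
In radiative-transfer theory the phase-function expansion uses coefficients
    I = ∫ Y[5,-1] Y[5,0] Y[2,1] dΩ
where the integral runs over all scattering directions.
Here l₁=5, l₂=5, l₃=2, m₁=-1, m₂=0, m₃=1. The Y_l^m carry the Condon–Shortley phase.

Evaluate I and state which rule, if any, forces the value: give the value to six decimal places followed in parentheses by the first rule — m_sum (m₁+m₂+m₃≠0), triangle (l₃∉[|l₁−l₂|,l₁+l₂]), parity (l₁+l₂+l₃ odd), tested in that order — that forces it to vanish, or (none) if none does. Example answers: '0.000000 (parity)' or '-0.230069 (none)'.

m-sum 0 ✓  L=12 even ✓  0≤2≤10 ✓
Π(2lᵢ+1) = 11×11×5 = 605
triangle coeff Δ(5,5,2) = 1/38610
Σ_t [3,5]: t=3:−1/2880 t=4:+1/576 t=5:−1/2880 = 1/960
(3j)²=10/429 [(5 5 2; 0 0 0)], sign=+1
Σ_t [4,5]: t=4:+1/1152 t=5:−1/1440 = 1/5760
(3j)²=1/858 [(5 5 2; -1 0 1)], sign=-1
⇒ 4πI² = 25/1521
I = (-1)√(25/1521/(4π)) = -0.03616600
No selection rule forces the value: the integral is nonzero (none).

-0.036166 (none)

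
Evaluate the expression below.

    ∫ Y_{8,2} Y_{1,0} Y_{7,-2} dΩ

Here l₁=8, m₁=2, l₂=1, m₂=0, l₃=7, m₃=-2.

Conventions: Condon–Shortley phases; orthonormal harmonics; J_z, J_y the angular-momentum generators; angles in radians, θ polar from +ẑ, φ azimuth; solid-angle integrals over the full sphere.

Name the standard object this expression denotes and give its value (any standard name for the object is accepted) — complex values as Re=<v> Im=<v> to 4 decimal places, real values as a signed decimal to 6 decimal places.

Gaunt coefficient, +0.237007

This is a Gaunt coefficient — the integral of a triple product of spherical harmonics over the sphere.
Rules hold: Σm=0, L=16 even, 7≤7≤9.
N = 17·3·15 = 765
Δ = 2!·14!·0!/17! = 1/2040
Racah Σ t=1..1: t=1:−1/25401600 = -1/25401600
⇒ 3j(8 1 7; 0 0 0)² = 8/255, sgn +1
Racah Σ t=1..1: t=1:−1/43545600 = -1/43545600
⇒ 3j(8 1 7; 2 0 -2)² = 1/34, sgn +1
4πI² = N·(3j₀)²·(3jₘ)² = 12/17
I = +1·√(0.705882/4π) = 0.23700703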